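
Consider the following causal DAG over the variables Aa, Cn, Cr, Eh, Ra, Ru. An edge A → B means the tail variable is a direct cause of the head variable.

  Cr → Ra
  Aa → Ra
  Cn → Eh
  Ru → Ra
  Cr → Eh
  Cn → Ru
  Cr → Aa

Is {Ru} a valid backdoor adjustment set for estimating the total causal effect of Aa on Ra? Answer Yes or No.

No

Backdoor paths from Aa to Ra (paths whose first edge points into Aa):
  P1: Aa <- Cr -> Eh <- Cn -> Ru -> Ra
  P2: Aa <- Cr -> Ra
Condition 1 (no descendant of Aa in the set): holds — descendants of Aa are {Ra}; none are in {Ru}.
Condition 2 (every backdoor path blocked by {Ru}):
  P1: blocked at collider Eh (neither it nor any descendant is in the conditioning set).
  P2: open — no interior node is in the conditioning set.
{Ru} does not satisfy the backdoor criterion.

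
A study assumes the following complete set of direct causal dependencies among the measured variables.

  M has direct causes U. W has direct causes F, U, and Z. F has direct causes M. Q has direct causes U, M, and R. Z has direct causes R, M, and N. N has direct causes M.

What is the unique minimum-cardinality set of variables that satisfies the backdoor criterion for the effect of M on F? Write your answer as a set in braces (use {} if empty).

Variables eligible for adjustment (non-descendants of M, excluding M and F): {R, U}.
Backdoor paths from M to F:
  P1: M <- U -> W <- F
  P2: M <- U -> Q <- R -> Z -> W <- F
Each backdoor path contains an unconditioned collider, so every path is already blocked with the empty conditioning set:
  P1: blocked at collider W (neither it nor any descendant is in the conditioning set).
  P2: blocked at collider Q (neither it nor any descendant is in the conditioning set).
The empty set is therefore the unique smallest valid set.

{}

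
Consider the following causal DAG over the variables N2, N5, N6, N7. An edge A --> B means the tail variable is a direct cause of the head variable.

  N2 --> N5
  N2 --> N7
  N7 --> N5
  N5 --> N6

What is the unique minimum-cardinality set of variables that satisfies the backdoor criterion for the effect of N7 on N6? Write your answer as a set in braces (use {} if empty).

Variables eligible for adjustment (non-descendants of N7, excluding N7 and N6): {N2}.
Backdoor paths from N7 to N6:
  P1: N7 <- N2 -> N5 -> N6
The empty set is not sufficient: P1 (N7 <- N2 -> N5 -> N6) has no collider blocking it and no conditioned non-collider, so it is open.
Try {N2}:
  P1: blocked at fork node N2 ∈ conditioning set.
{N2} contains no descendant of N7 and blocks every backdoor path.
{N2} is the unique smallest valid adjustment set.

{N2}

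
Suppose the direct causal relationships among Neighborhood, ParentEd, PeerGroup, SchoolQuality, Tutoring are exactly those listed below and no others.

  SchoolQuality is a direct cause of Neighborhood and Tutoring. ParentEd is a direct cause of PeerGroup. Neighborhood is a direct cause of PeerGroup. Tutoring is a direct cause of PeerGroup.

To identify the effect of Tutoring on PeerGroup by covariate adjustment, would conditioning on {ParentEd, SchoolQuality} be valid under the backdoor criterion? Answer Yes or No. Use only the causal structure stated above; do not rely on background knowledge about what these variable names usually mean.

Yes

Backdoor paths from Tutoring to PeerGroup (paths whose first edge points into Tutoring):
  P1: Tutoring <- SchoolQuality -> Neighborhood -> PeerGroup
Condition 1 (no descendant of Tutoring in the set): holds — descendants of Tutoring are {PeerGroup}; none are in {ParentEd, SchoolQuality}.
Condition 2 (every backdoor path blocked by {ParentEd, SchoolQuality}):
  P1: blocked at fork node SchoolQuality ∈ conditioning set.
{ParentEd, SchoolQuality} satisfies the backdoor criterion.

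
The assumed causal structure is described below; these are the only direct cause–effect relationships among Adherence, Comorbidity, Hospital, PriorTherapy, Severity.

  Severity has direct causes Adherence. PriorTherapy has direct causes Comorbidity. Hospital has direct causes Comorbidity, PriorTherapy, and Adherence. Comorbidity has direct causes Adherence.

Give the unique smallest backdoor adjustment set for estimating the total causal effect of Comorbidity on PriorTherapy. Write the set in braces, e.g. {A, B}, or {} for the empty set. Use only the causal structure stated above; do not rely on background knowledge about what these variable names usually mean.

{}

Variables eligible for adjustment (non-descendants of Comorbidity, excluding Comorbidity and PriorTherapy): {Adherence, Severity}.
Backdoor paths from Comorbidity to PriorTherapy:
  P1: Comorbidity <- Adherence -> Hospital <- PriorTherapy
Each backdoor path contains an unconditioned collider, so every path is already blocked with the empty conditioning set:
  P1: blocked at collider Hospital (neither it nor any descendant is in the conditioning set).
The empty set is therefore the unique smallest valid set.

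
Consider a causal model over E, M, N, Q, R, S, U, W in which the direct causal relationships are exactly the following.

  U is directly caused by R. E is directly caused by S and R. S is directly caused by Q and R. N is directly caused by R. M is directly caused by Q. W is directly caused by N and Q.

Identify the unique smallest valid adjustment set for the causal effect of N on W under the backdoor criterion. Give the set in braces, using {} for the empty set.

{}

Variables eligible for adjustment (non-descendants of N, excluding N and W): {E, M, Q, R, S, U}.
Backdoor paths from N to W:
  P1: N <- R -> S <- Q -> W
  P2: N <- R -> E <- S <- Q -> W
Each backdoor path contains an unconditioned collider, so every path is already blocked with the empty conditioning set:
  P1: blocked at collider S (neither it nor any descendant is in the conditioning set).
  P2: blocked at collider E (neither it nor any descendant is in the conditioning set).
The empty set is therefore the unique smallest valid set.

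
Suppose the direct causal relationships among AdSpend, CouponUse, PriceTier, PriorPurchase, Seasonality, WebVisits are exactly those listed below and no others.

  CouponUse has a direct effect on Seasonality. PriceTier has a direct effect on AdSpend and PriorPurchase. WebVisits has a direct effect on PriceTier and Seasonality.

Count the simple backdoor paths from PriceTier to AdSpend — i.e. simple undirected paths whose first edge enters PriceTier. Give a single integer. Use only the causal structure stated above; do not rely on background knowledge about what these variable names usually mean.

A backdoor path from PriceTier to AdSpend is any simple undirected path whose first edge points into PriceTier (i.e. leaves PriceTier via a parent).
Parents of PriceTier: {WebVisits}.
No simple path from any parent of PriceTier reaches AdSpend without revisiting PriceTier, so there are no backdoor paths.

0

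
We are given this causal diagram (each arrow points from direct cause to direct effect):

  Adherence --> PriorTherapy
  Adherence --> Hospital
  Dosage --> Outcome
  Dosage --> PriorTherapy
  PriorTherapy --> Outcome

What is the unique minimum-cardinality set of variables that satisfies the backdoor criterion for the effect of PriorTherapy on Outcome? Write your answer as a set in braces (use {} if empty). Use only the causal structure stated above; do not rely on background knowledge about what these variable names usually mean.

{Dosage}

Variables eligible for adjustment (non-descendants of PriorTherapy, excluding PriorTherapy and Outcome): {Adherence, Dosage, Hospital}.
Backdoor paths from PriorTherapy to Outcome:
  P1: PriorTherapy <- Dosage -> Outcome
The empty set is not sufficient: P1 (PriorTherapy <- Dosage -> Outcome) has no collider blocking it and no conditioned non-collider, so it is open.
Try {Dosage}:
  P1: blocked at fork node Dosage ∈ conditioning set.
{Dosage} contains no descendant of PriorTherapy and blocks every backdoor path.
No other singleton works — e.g. {Adherence} leaves P1 open — so {Dosage} is the unique smallest valid adjustment set.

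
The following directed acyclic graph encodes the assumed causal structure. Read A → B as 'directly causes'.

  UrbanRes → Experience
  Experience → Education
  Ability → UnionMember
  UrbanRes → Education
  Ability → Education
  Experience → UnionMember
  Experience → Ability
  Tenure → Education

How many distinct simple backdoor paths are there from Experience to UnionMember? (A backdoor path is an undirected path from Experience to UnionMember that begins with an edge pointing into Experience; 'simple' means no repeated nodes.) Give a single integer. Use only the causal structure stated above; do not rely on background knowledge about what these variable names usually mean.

A backdoor path from Experience to UnionMember is any simple undirected path whose first edge points into Experience (i.e. leaves Experience via a parent).
Parents of Experience: {UrbanRes}.
Enumerating:
  P1: Experience <- UrbanRes -> Education <- Ability -> UnionMember
That exhausts the simple backdoor paths. Count: 1.

1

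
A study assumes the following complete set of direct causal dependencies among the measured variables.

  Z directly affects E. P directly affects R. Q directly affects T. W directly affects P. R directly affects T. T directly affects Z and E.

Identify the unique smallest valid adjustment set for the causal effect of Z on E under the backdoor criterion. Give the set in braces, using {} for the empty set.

{T}

Variables eligible for adjustment (non-descendants of Z, excluding Z and E): {P, Q, R, T, W}.
Backdoor paths from Z to E:
  P1: Z <- T -> E
The empty set is not sufficient: P1 (Z <- T -> E) has no collider blocking it and no conditioned non-collider, so it is open.
Try {T}:
  P1: blocked at fork node T ∈ conditioning set.
{T} contains no descendant of Z and blocks every backdoor path.
No other singleton works — e.g. {W} leaves P1 open — so {T} is the unique smallest valid adjustment set.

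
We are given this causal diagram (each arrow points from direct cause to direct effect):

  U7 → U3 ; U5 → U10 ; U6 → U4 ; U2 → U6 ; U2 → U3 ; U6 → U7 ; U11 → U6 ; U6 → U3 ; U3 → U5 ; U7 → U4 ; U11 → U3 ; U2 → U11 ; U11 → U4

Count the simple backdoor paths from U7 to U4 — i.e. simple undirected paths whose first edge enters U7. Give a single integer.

A backdoor path from U7 to U4 is any simple undirected path whose first edge points into U7 (i.e. leaves U7 via a parent).
Parents of U7: {U6}.
Enumerating:
  P1: U7 <- U6 <- U2 -> U11 -> U4
  P2: U7 <- U6 <- U2 -> U3 <- U11 -> U4
  P3: U7 <- U6 <- U11 -> U4
  P4: U7 <- U6 -> U3 <- U2 -> U11 -> U4
  P5: U7 <- U6 -> U3 <- U11 -> U4
  P6: U7 <- U6 -> U4
That exhausts the simple backdoor paths. Count: 6.

6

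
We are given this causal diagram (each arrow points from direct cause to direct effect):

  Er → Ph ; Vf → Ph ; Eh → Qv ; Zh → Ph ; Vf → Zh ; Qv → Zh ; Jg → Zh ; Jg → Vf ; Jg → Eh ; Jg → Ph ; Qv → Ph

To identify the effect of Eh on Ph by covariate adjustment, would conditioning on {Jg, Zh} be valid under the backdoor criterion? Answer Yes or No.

No

Backdoor paths from Eh to Ph (paths whose first edge points into Eh):
  P1: Eh <- Jg -> Vf -> Zh <- Qv -> Ph
  P2: Eh <- Jg -> Vf -> Zh -> Ph
  P3: Eh <- Jg -> Vf -> Ph
  P4: Eh <- Jg -> Zh <- Vf -> Ph
  P5: Eh <- Jg -> Zh <- Qv -> Ph
  P6: Eh <- Jg -> Zh -> Ph
  P7: Eh <- Jg -> Ph
Condition 1 (no descendant of Eh in the set): FAILS — Zh is a descendant of Eh.
Condition 2 (every backdoor path blocked by {Jg, Zh}):
  P1: blocked at fork node Jg ∈ conditioning set.
  P2: blocked at fork node Jg ∈ conditioning set.
  P3: blocked at fork node Jg ∈ conditioning set.
  P4: blocked at fork node Jg ∈ conditioning set.
  P5: blocked at fork node Jg ∈ conditioning set.
  P6: blocked at fork node Jg ∈ conditioning set.
  P7: blocked at fork node Jg ∈ conditioning set.
{Jg, Zh} does not satisfy the backdoor criterion.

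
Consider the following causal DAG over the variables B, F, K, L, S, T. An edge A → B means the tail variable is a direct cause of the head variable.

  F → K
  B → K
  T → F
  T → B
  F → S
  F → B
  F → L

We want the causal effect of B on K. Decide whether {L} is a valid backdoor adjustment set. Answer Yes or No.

No

Backdoor paths from B to K (paths whose first edge points into B):
  P1: B <- T -> F -> K
  P2: B <- F -> K
Condition 1 (no descendant of B in the set): holds — descendants of B are {K}; none are in {L}.
Condition 2 (every backdoor path blocked by {L}):
  P1: open — no interior node is in the conditioning set.
  P2: open — no interior node is in the conditioning set.
{L} does not satisfy the backdoor criterion.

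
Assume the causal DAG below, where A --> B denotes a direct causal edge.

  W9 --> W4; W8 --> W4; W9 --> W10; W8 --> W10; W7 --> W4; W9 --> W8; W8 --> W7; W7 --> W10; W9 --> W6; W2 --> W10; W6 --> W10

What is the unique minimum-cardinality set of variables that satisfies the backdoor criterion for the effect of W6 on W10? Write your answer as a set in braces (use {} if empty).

{W9}

Variables eligible for adjustment (non-descendants of W6, excluding W6 and W10): {W2, W4, W7, W8, W9}.
Backdoor paths from W6 to W10:
  P1: W6 <- W9 -> W8 -> W7 -> W10
  P2: W6 <- W9 -> W8 -> W10
  P3: W6 <- W9 -> W8 -> W4 <- W7 -> W10
  P4: W6 <- W9 -> W10
  P5: W6 <- W9 -> W4 <- W8 -> W7 -> W10
  P6: W6 <- W9 -> W4 <- W8 -> W10
  P7: W6 <- W9 -> W4 <- W7 <- W8 -> W10
  P8: W6 <- W9 -> W4 <- W7 -> W10
The empty set is not sufficient: P1 (W6 <- W9 -> W8 -> W7 -> W10) has no collider blocking it and no conditioned non-collider, so it is open.
Try {W9}:
  P1: blocked at fork node W9 ∈ conditioning set.
  P2: blocked at fork node W9 ∈ conditioning set.
  P3: blocked at fork node W9 ∈ conditioning set.
  P4: blocked at fork node W9 ∈ conditioning set.
  P5: blocked at fork node W9 ∈ conditioning set.
  P6: blocked at fork node W9 ∈ conditioning set.
  P7: blocked at fork node W9 ∈ conditioning set.
  P8: blocked at fork node W9 ∈ conditioning set.
{W9} contains no descendant of W6 and blocks every backdoor path.
No other singleton works — e.g. {W2} leaves P1 open — so {W9} is the unique smallest valid adjustment set.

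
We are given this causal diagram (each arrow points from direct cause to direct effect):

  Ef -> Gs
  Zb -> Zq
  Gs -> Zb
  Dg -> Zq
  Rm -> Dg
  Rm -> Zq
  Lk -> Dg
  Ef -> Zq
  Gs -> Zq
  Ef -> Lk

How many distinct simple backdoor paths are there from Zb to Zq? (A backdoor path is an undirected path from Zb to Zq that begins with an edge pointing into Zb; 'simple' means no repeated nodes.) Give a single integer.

A backdoor path from Zb to Zq is any simple undirected path whose first edge points into Zb (i.e. leaves Zb via a parent).
Parents of Zb: {Gs}.
Enumerating:
  P1: Zb <- Gs <- Ef -> Lk -> Dg <- Rm -> Zq
  P2: Zb <- Gs <- Ef -> Lk -> Dg -> Zq
  P3: Zb <- Gs <- Ef -> Zq
  P4: Zb <- Gs -> Zq
That exhausts the simple backdoor paths. Count: 4.

4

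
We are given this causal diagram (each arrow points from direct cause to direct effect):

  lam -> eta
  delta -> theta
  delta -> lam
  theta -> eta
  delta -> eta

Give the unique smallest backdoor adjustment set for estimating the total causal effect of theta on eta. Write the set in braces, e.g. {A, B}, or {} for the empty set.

Variables eligible for adjustment (non-descendants of theta, excluding theta and eta): {delta, lam}.
Backdoor paths from theta to eta:
  P1: theta <- delta -> lam -> eta
  P2: theta <- delta -> eta
The empty set is not sufficient: P1 (theta <- delta -> lam -> eta) has no collider blocking it and no conditioned non-collider, so it is open.
Try {delta}:
  P1: blocked at fork node delta ∈ conditioning set.
  P2: blocked at fork node delta ∈ conditioning set.
{delta} contains no descendant of theta and blocks every backdoor path.
No other singleton works — e.g. {lam} leaves P2 open — so {delta} is the unique smallest valid adjustment set.

{delta}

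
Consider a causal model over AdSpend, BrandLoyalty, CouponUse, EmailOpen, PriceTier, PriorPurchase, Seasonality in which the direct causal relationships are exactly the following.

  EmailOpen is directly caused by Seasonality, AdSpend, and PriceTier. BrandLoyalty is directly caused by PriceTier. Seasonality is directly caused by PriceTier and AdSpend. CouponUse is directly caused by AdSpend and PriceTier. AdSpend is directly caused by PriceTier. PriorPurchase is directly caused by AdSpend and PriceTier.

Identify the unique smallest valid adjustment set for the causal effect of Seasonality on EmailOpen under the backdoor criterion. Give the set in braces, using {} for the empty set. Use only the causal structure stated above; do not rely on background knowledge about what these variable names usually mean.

{AdSpend, PriceTier}

Variables eligible for adjustment (non-descendants of Seasonality, excluding Seasonality and EmailOpen): {AdSpend, BrandLoyalty, CouponUse, PriceTier, PriorPurchase}.
Backdoor paths from Seasonality to EmailOpen:
  P1: Seasonality <- PriceTier -> AdSpend -> EmailOpen
  P2: Seasonality <- PriceTier -> PriorPurchase <- AdSpend -> EmailOpen
  P3: Seasonality <- PriceTier -> CouponUse <- AdSpend -> EmailOpen
  P4: Seasonality <- PriceTier -> EmailOpen
  P5: Seasonality <- AdSpend <- PriceTier -> EmailOpen
  P6: Seasonality <- AdSpend -> PriorPurchase <- PriceTier -> EmailOpen
  P7: Seasonality <- AdSpend -> CouponUse <- PriceTier -> EmailOpen
  P8: Seasonality <- AdSpend -> EmailOpen
The empty set is not sufficient: P1 (Seasonality <- PriceTier -> AdSpend -> EmailOpen) has no collider blocking it and no conditioned non-collider, so it is open.
Try {AdSpend, PriceTier}:
  P1: blocked at fork node PriceTier ∈ conditioning set.
  P2: blocked at fork node PriceTier ∈ conditioning set.
  P3: blocked at fork node PriceTier ∈ conditioning set.
  P4: blocked at fork node PriceTier ∈ conditioning set.
  P5: blocked at chain node AdSpend ∈ conditioning set.
  P6: blocked at fork node AdSpend ∈ conditioning set.
  P7: blocked at fork node AdSpend ∈ conditioning set.
  P8: blocked at fork node AdSpend ∈ conditioning set.
{AdSpend, PriceTier} contains no descendant of Seasonality and blocks every backdoor path.
Every element of {AdSpend, PriceTier} is needed (dropping AdSpend leaves P8 open; dropping PriceTier leaves P4 open), so no proper subset is valid.
Among all size-2 subsets of the eligible variables, only {AdSpend, PriceTier} blocks every backdoor path, so it is the unique smallest valid adjustment set.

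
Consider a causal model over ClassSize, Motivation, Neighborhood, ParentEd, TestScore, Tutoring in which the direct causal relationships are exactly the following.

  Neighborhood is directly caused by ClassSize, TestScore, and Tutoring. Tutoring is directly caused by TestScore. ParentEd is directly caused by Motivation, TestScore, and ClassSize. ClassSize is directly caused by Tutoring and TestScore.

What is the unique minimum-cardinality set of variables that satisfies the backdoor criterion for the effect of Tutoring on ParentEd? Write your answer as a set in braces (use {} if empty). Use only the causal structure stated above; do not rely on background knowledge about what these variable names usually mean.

Variables eligible for adjustment (non-descendants of Tutoring, excluding Tutoring and ParentEd): {Motivation, TestScore}.
Backdoor paths from Tutoring to ParentEd:
  P1: Tutoring <- TestScore -> ClassSize -> ParentEd
  P2: Tutoring <- TestScore -> Neighborhood <- ClassSize -> ParentEd
  P3: Tutoring <- TestScore -> ParentEd
The empty set is not sufficient: P1 (Tutoring <- TestScore -> ClassSize -> ParentEd) has no collider blocking it and no conditioned non-collider, so it is open.
Try {TestScore}:
  P1: blocked at fork node TestScore ∈ conditioning set.
  P2: blocked at fork node TestScore ∈ conditioning set.
  P3: blocked at fork node TestScore ∈ conditioning set.
{TestScore} contains no descendant of Tutoring and blocks every backdoor path.
No other singleton works — e.g. {Motivation} leaves P1 open — so {TestScore} is the unique smallest valid adjustment set.

{TestScore}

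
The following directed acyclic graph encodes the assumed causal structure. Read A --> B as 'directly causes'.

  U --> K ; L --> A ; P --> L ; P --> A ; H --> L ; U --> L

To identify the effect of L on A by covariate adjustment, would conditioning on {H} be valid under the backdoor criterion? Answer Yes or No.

Backdoor paths from L to A (paths whose first edge points into L):
  P1: L <- P -> A
Condition 1 (no descendant of L in the set): holds — descendants of L are {A}; none are in {H}.
Condition 2 (every backdoor path blocked by {H}):
  P1: open — no interior node is in the conditioning set.
{H} does not satisfy the backdoor criterion.

No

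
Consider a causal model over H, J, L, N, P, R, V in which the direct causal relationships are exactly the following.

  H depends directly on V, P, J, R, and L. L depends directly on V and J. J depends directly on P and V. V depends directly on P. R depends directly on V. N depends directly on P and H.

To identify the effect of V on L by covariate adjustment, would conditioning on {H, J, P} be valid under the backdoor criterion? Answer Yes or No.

No

Backdoor paths from V to L (paths whose first edge points into V):
  P1: V <- P -> J -> L
  P2: V <- P -> J -> H <- L
  P3: V <- P -> H <- J -> L
  P4: V <- P -> H <- L
  P5: V <- P -> N <- H <- J -> L
  P6: V <- P -> N <- H <- L
Condition 1 (no descendant of V in the set): FAILS — H and J are descendants of V.
Condition 2 (every backdoor path blocked by {H, J, P}):
  P1: blocked at fork node P ∈ conditioning set.
  P2: blocked at fork node P ∈ conditioning set.
  P3: blocked at fork node P ∈ conditioning set.
  P4: blocked at fork node P ∈ conditioning set.
  P5: blocked at fork node P ∈ conditioning set.
  P6: blocked at fork node P ∈ conditioning set.
{H, J, P} does not satisfy the backdoor criterion.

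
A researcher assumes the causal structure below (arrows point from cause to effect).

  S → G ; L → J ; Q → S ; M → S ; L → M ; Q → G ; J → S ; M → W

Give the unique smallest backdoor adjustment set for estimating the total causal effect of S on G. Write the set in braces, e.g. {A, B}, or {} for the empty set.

{Q}

Variables eligible for adjustment (non-descendants of S, excluding S and G): {J, L, M, Q, W}.
Backdoor paths from S to G:
  P1: S <- Q -> G
The empty set is not sufficient: P1 (S <- Q -> G) has no collider blocking it and no conditioned non-collider, so it is open.
Try {Q}:
  P1: blocked at fork node Q ∈ conditioning set.
{Q} contains no descendant of S and blocks every backdoor path.
No other singleton works — e.g. {L} leaves P1 open — so {Q} is the unique smallest valid adjustment set.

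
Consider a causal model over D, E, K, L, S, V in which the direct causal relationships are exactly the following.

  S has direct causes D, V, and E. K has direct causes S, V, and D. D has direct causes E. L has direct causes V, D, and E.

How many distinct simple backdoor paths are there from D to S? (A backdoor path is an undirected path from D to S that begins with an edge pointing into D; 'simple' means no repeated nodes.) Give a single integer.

3

A backdoor path from D to S is any simple undirected path whose first edge points into D (i.e. leaves D via a parent).
Parents of D: {E}.
Enumerating:
  P1: D <- E -> S
  P2: D <- E -> L <- V -> S
  P3: D <- E -> L <- V -> K <- S
That exhausts the simple backdoor paths. Count: 3.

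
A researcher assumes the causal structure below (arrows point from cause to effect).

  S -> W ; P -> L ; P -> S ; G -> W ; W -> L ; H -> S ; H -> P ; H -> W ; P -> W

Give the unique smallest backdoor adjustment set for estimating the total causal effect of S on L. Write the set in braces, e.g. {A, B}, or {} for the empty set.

{H, P}

Variables eligible for adjustment (non-descendants of S, excluding S and L): {G, H, P}.
Backdoor paths from S to L:
  P1: S <- H -> P -> W -> L
  P2: S <- H -> P -> L
  P3: S <- H -> W <- P -> L
  P4: S <- H -> W -> L
  P5: S <- P <- H -> W -> L
  P6: S <- P -> W -> L
  P7: S <- P -> L
The empty set is not sufficient: P1 (S <- H -> P -> W -> L) has no collider blocking it and no conditioned non-collider, so it is open.
Try {H, P}:
  P1: blocked at fork node H ∈ conditioning set.
  P2: blocked at fork node H ∈ conditioning set.
  P3: blocked at fork node H ∈ conditioning set.
  P4: blocked at fork node H ∈ conditioning set.
  P5: blocked at chain node P ∈ conditioning set.
  P6: blocked at fork node P ∈ conditioning set.
  P7: blocked at fork node P ∈ conditioning set.
{H, P} contains no descendant of S and blocks every backdoor path.
Every element of {H, P} is needed (dropping H leaves P4 open; dropping P leaves P6 open), so no proper subset is valid.
Among all size-2 subsets of the eligible variables, only {H, P} blocks every backdoor path, so it is the unique smallest valid adjustment set.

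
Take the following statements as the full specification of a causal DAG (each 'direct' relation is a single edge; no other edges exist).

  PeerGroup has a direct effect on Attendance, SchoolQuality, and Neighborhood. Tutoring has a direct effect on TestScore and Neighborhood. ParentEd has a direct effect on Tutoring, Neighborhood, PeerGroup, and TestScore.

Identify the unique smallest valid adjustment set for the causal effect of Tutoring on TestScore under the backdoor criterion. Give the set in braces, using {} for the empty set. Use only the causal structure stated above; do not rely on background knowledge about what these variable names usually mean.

{ParentEd}

Variables eligible for adjustment (non-descendants of Tutoring, excluding Tutoring and TestScore): {Attendance, ParentEd, PeerGroup, SchoolQuality}.
Backdoor paths from Tutoring to TestScore:
  P1: Tutoring <- ParentEd -> TestScore
The empty set is not sufficient: P1 (Tutoring <- ParentEd -> TestScore) has no collider blocking it and no conditioned non-collider, so it is open.
Try {ParentEd}:
  P1: blocked at fork node ParentEd ∈ conditioning set.
{ParentEd} contains no descendant of Tutoring and blocks every backdoor path.
No other singleton works — e.g. {PeerGroup} leaves P1 open — so {ParentEd} is the unique smallest valid adjustment set.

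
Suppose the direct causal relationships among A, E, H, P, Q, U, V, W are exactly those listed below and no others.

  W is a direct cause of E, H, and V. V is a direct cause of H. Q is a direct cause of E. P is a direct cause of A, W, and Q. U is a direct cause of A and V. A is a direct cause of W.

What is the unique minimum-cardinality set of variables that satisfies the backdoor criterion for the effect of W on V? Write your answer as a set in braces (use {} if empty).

{U}

Variables eligible for adjustment (non-descendants of W, excluding W and V): {A, P, Q, U}.
Backdoor paths from W to V:
  P1: W <- P -> A <- U -> V
  P2: W <- A <- U -> V
The empty set is not sufficient: P2 (W <- A <- U -> V) has no collider blocking it and no conditioned non-collider, so it is open.
Try {U}:
  P1: blocked at collider A (neither it nor any descendant is in the conditioning set).
  P2: blocked at fork node U ∈ conditioning set.
{U} contains no descendant of W and blocks every backdoor path.
No other singleton works — e.g. {P} leaves P2 open — so {U} is the unique smallest valid adjustment set.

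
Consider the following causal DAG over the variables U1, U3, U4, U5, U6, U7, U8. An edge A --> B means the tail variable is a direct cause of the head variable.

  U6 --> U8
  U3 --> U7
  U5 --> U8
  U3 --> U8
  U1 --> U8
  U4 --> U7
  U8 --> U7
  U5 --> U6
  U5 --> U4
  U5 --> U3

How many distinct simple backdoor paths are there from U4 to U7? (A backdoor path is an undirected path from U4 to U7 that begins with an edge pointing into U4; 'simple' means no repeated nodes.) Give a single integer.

A backdoor path from U4 to U7 is any simple undirected path whose first edge points into U4 (i.e. leaves U4 via a parent).
Parents of U4: {U5}.
Enumerating:
  P1: U4 <- U5 -> U3 -> U8 -> U7
  P2: U4 <- U5 -> U3 -> U7
  P3: U4 <- U5 -> U6 -> U8 <- U3 -> U7
  P4: U4 <- U5 -> U6 -> U8 -> U7
  P5: U4 <- U5 -> U8 <- U3 -> U7
  P6: U4 <- U5 -> U8 -> U7
That exhausts the simple backdoor paths. Count: 6.

6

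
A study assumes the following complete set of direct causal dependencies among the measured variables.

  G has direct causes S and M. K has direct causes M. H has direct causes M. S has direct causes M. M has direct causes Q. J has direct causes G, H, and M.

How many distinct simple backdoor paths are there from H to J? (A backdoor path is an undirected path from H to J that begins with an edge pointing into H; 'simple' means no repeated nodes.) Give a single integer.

3

A backdoor path from H to J is any simple undirected path whose first edge points into H (i.e. leaves H via a parent).
Parents of H: {M}.
Enumerating:
  P1: H <- M -> S -> G -> J
  P2: H <- M -> G -> J
  P3: H <- M -> J
That exhausts the simple backdoor paths. Count: 3.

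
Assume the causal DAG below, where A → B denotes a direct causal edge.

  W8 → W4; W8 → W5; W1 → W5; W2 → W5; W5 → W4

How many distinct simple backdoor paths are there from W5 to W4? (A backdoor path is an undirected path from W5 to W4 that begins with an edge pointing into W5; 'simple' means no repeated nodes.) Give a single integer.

1

A backdoor path from W5 to W4 is any simple undirected path whose first edge points into W5 (i.e. leaves W5 via a parent).
Parents of W5: {W1, W2, W8}.
Enumerating:
  P1: W5 <- W8 -> W4
That exhausts the simple backdoor paths. Count: 1.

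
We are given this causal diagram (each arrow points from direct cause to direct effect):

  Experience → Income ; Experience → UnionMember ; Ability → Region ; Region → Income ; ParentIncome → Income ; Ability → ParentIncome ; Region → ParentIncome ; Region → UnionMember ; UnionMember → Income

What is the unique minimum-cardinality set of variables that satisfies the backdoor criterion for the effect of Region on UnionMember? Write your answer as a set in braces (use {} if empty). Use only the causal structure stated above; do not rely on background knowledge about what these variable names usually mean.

{}

Variables eligible for adjustment (non-descendants of Region, excluding Region and UnionMember): {Ability, Experience}.
Backdoor paths from Region to UnionMember:
  P1: Region <- Ability -> ParentIncome -> Income <- Experience -> UnionMember
  P2: Region <- Ability -> ParentIncome -> Income <- UnionMember
Each backdoor path contains an unconditioned collider, so every path is already blocked with the empty conditioning set:
  P1: blocked at collider Income (neither it nor any descendant is in the conditioning set).
  P2: blocked at collider Income (neither it nor any descendant is in the conditioning set).
The empty set is therefore the unique smallest valid set.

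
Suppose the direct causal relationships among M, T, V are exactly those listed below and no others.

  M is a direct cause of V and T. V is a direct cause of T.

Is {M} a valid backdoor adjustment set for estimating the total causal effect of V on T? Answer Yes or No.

Yes

Backdoor paths from V to T (paths whose first edge points into V):
  P1: V <- M -> T
Condition 1 (no descendant of V in the set): holds — descendants of V are {T}; none are in {M}.
Condition 2 (every backdoor path blocked by {M}):
  P1: blocked at fork node M ∈ conditioning set.
{M} satisfies the backdoor criterion.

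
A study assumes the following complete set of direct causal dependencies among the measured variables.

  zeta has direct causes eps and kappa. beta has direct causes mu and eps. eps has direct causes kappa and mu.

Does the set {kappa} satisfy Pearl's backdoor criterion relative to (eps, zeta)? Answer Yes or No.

Yes

Backdoor paths from eps to zeta (paths whose first edge points into eps):
  P1: eps <- kappa -> zeta
Condition 1 (no descendant of eps in the set): holds — descendants of eps are {beta, zeta}; none are in {kappa}.
Condition 2 (every backdoor path blocked by {kappa}):
  P1: blocked at fork node kappa ∈ conditioning set.
{kappa} satisfies the backdoor criterion.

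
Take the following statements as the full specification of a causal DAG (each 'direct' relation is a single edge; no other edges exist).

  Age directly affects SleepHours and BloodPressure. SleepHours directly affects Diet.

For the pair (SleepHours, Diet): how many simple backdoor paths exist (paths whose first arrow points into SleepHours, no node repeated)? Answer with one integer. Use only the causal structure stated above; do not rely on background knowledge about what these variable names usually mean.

0

A backdoor path from SleepHours to Diet is any simple undirected path whose first edge points into SleepHours (i.e. leaves SleepHours via a parent).
Parents of SleepHours: {Age}.
No simple path from any parent of SleepHours reaches Diet without revisiting SleepHours, so there are no backdoor paths.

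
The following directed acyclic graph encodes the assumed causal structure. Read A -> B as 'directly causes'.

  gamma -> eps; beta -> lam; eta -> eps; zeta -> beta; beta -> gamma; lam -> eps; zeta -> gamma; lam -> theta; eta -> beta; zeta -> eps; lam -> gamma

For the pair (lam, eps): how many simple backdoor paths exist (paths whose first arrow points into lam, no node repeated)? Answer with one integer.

5

A backdoor path from lam to eps is any simple undirected path whose first edge points into lam (i.e. leaves lam via a parent).
Parents of lam: {beta}.
Enumerating:
  P1: lam <- beta <- eta -> eps
  P2: lam <- beta <- zeta -> gamma -> eps
  P3: lam <- beta <- zeta -> eps
  P4: lam <- beta -> gamma <- zeta -> eps
  P5: lam <- beta -> gamma -> eps
That exhausts the simple backdoor paths. Count: 5.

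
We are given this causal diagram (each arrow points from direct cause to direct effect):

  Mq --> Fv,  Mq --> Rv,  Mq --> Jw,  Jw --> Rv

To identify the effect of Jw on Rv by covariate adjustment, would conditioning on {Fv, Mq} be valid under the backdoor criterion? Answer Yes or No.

Yes

Backdoor paths from Jw to Rv (paths whose first edge points into Jw):
  P1: Jw <- Mq -> Rv
Condition 1 (no descendant of Jw in the set): holds — descendants of Jw are {Rv}; none are in {Fv, Mq}.
Condition 2 (every backdoor path blocked by {Fv, Mq}):
  P1: blocked at fork node Mq ∈ conditioning set.
{Fv, Mq} satisfies the backdoor criterion.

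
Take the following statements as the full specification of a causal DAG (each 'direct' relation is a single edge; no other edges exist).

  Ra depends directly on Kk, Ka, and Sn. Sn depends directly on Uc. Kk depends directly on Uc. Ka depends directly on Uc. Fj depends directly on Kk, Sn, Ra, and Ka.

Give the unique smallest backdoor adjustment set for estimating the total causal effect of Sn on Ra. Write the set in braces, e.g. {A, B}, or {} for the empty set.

Variables eligible for adjustment (non-descendants of Sn, excluding Sn and Ra): {Ka, Kk, Uc}.
Backdoor paths from Sn to Ra:
  P1: Sn <- Uc -> Ka -> Ra
  P2: Sn <- Uc -> Ka -> Fj <- Kk -> Ra
  P3: Sn <- Uc -> Ka -> Fj <- Ra
  P4: Sn <- Uc -> Kk -> Ra
  P5: Sn <- Uc -> Kk -> Fj <- Ka -> Ra
  P6: Sn <- Uc -> Kk -> Fj <- Ra
The empty set is not sufficient: P1 (Sn <- Uc -> Ka -> Ra) has no collider blocking it and no conditioned non-collider, so it is open.
Try {Uc}:
  P1: blocked at fork node Uc ∈ conditioning set.
  P2: blocked at fork node Uc ∈ conditioning set.
  P3: blocked at fork node Uc ∈ conditioning set.
  P4: blocked at fork node Uc ∈ conditioning set.
  P5: blocked at fork node Uc ∈ conditioning set.
  P6: blocked at fork node Uc ∈ conditioning set.
{Uc} contains no descendant of Sn and blocks every backdoor path.
No other singleton works — e.g. {Ka} leaves P4 open — so {Uc} is the unique smallest valid adjustment set.

{Uc}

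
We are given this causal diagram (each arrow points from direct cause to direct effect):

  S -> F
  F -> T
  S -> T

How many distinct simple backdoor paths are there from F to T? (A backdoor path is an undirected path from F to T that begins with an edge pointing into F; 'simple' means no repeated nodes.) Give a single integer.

A backdoor path from F to T is any simple undirected path whose first edge points into F (i.e. leaves F via a parent).
Parents of F: {S}.
Enumerating:
  P1: F <- S -> T
That exhausts the simple backdoor paths. Count: 1.

1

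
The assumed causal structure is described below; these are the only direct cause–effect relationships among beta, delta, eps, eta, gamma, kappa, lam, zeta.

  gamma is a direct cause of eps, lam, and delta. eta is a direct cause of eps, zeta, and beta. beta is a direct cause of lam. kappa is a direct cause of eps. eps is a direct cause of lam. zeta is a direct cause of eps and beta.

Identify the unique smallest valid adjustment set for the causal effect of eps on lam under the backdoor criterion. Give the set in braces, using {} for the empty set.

{beta, gamma}

Variables eligible for adjustment (non-descendants of eps, excluding eps and lam): {beta, delta, eta, gamma, kappa, zeta}.
Backdoor paths from eps to lam:
  P1: eps <- eta -> zeta -> beta -> lam
  P2: eps <- eta -> beta -> lam
  P3: eps <- zeta <- eta -> beta -> lam
  P4: eps <- zeta -> beta -> lam
  P5: eps <- gamma -> lam
The empty set is not sufficient: P1 (eps <- eta -> zeta -> beta -> lam) has no collider blocking it and no conditioned non-collider, so it is open.
Try {beta, gamma}:
  P1: blocked at chain node beta ∈ conditioning set.
  P2: blocked at chain node beta ∈ conditioning set.
  P3: blocked at chain node beta ∈ conditioning set.
  P4: blocked at chain node beta ∈ conditioning set.
  P5: blocked at fork node gamma ∈ conditioning set.
{beta, gamma} contains no descendant of eps and blocks every backdoor path.
Every element of {beta, gamma} is needed (dropping beta leaves P1 open; dropping gamma leaves P5 open), so no proper subset is valid.
Among all size-2 subsets of the eligible variables, only {beta, gamma} blocks every backdoor path, so it is the unique smallest valid adjustment set.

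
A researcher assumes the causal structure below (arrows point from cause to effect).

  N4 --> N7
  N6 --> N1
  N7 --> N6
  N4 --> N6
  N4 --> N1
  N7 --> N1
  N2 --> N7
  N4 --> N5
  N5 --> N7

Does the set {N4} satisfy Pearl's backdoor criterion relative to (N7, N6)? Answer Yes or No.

Yes

Backdoor paths from N7 to N6 (paths whose first edge points into N7):
  P1: N7 <- N4 -> N6
  P2: N7 <- N4 -> N1 <- N6
  P3: N7 <- N5 <- N4 -> N6
  P4: N7 <- N5 <- N4 -> N1 <- N6
Condition 1 (no descendant of N7 in the set): holds — descendants of N7 are {N1, N6}; none are in {N4}.
Condition 2 (every backdoor path blocked by {N4}):
  P1: blocked at fork node N4 ∈ conditioning set.
  P2: blocked at fork node N4 ∈ conditioning set.
  P3: blocked at fork node N4 ∈ conditioning set.
  P4: blocked at fork node N4 ∈ conditioning set.
{N4} satisfies the backdoor criterion.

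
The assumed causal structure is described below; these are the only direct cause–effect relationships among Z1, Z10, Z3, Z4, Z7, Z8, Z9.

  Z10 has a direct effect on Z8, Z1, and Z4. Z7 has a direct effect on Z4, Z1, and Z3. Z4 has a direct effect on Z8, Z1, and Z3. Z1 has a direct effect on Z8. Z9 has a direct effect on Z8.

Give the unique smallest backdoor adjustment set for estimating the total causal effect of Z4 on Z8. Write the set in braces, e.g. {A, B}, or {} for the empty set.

{Z10, Z7}

Variables eligible for adjustment (non-descendants of Z4, excluding Z4 and Z8): {Z10, Z7, Z9}.
Backdoor paths from Z4 to Z8:
  P1: Z4 <- Z10 -> Z1 -> Z8
  P2: Z4 <- Z10 -> Z8
  P3: Z4 <- Z7 -> Z1 <- Z10 -> Z8
  P4: Z4 <- Z7 -> Z1 -> Z8
The empty set is not sufficient: P1 (Z4 <- Z10 -> Z1 -> Z8) has no collider blocking it and no conditioned non-collider, so it is open.
Try {Z10, Z7}:
  P1: blocked at fork node Z10 ∈ conditioning set.
  P2: blocked at fork node Z10 ∈ conditioning set.
  P3: blocked at fork node Z7 ∈ conditioning set.
  P4: blocked at fork node Z7 ∈ conditioning set.
{Z10, Z7} contains no descendant of Z4 and blocks every backdoor path.
Every element of {Z10, Z7} is needed (dropping Z10 leaves P1 open; dropping Z7 leaves P4 open), so no proper subset is valid.
Among all size-2 subsets of the eligible variables, only {Z10, Z7} blocks every backdoor path, so it is the unique smallest valid adjustment set.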